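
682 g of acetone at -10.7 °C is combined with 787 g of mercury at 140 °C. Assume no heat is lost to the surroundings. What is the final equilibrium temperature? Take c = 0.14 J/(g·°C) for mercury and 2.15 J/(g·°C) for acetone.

Energy conservation, ΣQ = 0:
787×0.14×(T − 140) + 682×2.15×(T − (-10.7)) = 0
110.18(T − 140) + 1466.3(T − (-10.7)) = 0
1576.5 T = -264.21
T = -264.21/1576.5 ≈ -0.17 °C

T_f ≈ -0.2 °C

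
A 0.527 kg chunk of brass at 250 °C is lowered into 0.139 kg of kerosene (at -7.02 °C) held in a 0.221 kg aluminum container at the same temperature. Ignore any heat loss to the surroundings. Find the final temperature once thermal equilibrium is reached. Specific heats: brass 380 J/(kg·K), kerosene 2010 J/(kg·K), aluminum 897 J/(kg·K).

T_f ≈ 68.9 °C

Taking heat into each body as positive, Σ m c ΔT = 0:
0.527*380*(T − 250) + 0.139*2010*(T − (-7.02)) + 0.221*897*(T − (-7.02)) = 0
200.26(T − 250) + 279.39(T − (-7.02)) + 198.24(T − (-7.02)) = 0
677.89 T = 46712
T ≈ 68.91 °C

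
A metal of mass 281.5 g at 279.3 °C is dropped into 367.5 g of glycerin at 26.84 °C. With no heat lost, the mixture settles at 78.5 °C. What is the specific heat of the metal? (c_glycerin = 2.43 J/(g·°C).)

Conservation of energy gives ΣQ = 0:
281.5×c×(78.5 − 279.3) + 367.5×2.43×(78.5 − 26.84) = 0
-56525 c = -46134
c = -46134/-56525 ≈ 0.8162 J/(g·°C)

c ≈ 0.816 J/(g·°C)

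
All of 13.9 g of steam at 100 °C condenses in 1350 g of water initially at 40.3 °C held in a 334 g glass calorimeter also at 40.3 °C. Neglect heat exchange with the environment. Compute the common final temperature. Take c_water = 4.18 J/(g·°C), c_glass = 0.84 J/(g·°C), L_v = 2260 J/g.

Let T be the final temperature. ΣQ_i = 0:
steam→water at 100 °C releases m L_v = 13.9·2260 = 31414; condensate cools 100→T: 13.9·4.18·(T − 100) = 58.1(T − 100); water warms: 1350·4.18·(T − 40.3) = 5643(T − 40.3); cup: 280.56(T − 40.3)
5981.7 T = 31414 + 5810.2 + 238719 = 275944
T ≈ 46.13 °C (< 100 °C, so full condensation is consistent).

T_f ≈ 46.1 °C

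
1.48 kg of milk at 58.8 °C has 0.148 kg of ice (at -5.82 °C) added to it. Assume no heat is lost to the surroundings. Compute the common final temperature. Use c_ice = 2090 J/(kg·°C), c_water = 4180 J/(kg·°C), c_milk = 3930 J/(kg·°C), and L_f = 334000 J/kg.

T_f ≈ 45.2 °C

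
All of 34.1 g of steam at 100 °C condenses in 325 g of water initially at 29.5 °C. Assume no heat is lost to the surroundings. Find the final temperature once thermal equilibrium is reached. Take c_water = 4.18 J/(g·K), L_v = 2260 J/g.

Setting the total heat transfer to zero:
latent heat released on condensation: 34.1×2260 = 77066; condensate cools 100→T: 34.1×4.18×(T − 100) = 142.54(T − 100); water warms: 325×4.18×(T − 29.5) = 1358.5(T − 29.5)
1501 T = 77066 + 14254 + 40076 = 131396
T ≈ 87.54 °C — below 100 °C, confirming all the steam condensed.

T_f ≈ 87.5 °C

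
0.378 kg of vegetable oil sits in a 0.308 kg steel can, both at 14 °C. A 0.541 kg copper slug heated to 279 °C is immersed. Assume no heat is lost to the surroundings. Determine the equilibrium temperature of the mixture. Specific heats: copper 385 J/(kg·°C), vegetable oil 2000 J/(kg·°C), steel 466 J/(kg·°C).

T_f ≈ 63.8 °C

Net heat exchanged in the isolated system is zero:
0.541·385·(T − 279) + 0.378·2000·(T − 14) + 0.308·466·(T − 14) = 0
1107.8 T = 70705
T = 70705 / 1107.8 = 63.8 °C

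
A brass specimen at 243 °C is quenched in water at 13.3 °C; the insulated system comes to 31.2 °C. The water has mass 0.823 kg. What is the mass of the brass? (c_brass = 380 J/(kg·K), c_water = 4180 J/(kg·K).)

m ≈ 0.765 kg

Heat lost by the brass = heat gained by the water:
m×380×(243 − 31.2) = 0.823×4180×(31.2 − 13.3)
80484 m = 61579  ⇒  m ≈ 0.7651 kg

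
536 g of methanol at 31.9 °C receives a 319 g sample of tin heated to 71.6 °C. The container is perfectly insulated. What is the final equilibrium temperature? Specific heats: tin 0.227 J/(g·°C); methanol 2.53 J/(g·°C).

T_f ≈ 33.9 °C

|Q_tin| = |Q_methanol|:
319×0.227×(71.6 − T) = 536×2.53×(T − 31.9)
72.41(71.6 − T) = 1356.1(T − 31.9)
1428.5 T = 48444  ⇒  T ≈ 33.91 °C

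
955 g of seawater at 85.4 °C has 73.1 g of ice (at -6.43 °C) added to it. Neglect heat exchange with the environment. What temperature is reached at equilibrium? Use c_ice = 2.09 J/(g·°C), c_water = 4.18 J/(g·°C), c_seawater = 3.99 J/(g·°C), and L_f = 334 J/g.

T_f ≈ 72.9 °C

Energy conservation, ΣQ = 0:
ice -6.43→0 °C: 73.1×2.09×6.43 = 982.37
  fusion: m_ice L_f = 73.1×334 = 24415
  meltwater 0→T: 73.1×4.18×T = 305.56 T
  seawater cools: 955×3.99×(T − 85.4) = 3810.5(T − 85.4)
4116 T = 325412 − 25398 = 300015
T ≈ 72.89 °C (positive, so assuming full melt was valid).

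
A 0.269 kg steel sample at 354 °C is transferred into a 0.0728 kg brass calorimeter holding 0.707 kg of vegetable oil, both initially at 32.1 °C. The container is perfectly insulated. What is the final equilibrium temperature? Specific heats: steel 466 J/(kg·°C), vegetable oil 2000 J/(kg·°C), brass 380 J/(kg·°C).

T_f ≈ 57.9 °C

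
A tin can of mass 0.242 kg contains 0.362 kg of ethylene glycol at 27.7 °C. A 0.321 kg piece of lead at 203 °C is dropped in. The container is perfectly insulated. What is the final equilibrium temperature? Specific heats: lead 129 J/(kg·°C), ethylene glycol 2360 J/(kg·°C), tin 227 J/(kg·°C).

Setting the total heat transfer to zero:
0.321×129×(T − 203) + 0.362×2360×(T − 27.7) + 0.242×227×(T − 27.7) = 0
41.41(T − 203) + 854.32(T − 27.7) + 54.93(T − 27.7) = 0
950.66 T = 33592
T ≈ 35.34 °C

T_f ≈ 35.3 °C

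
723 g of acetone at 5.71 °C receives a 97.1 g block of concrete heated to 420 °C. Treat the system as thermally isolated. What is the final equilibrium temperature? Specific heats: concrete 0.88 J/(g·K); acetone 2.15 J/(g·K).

T_f = Σ m_i c_i T_i / Σ m_i c_i:
T_f = (85.45×420 + 1554.5×5.71) / (85.45 + 1554.5)
    = 44764 / 1639.9 ≈ 27.30 °C

T_f ≈ 27.3 °C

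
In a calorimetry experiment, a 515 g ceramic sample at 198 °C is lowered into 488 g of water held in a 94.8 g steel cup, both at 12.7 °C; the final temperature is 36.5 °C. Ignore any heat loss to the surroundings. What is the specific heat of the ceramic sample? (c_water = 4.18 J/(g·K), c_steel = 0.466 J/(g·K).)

Heat gained plus heat lost sum to zero:
515·c·(36.5 − 198) + 488·4.18·(36.5 − 12.7) + 94.8·0.466·(36.5 − 12.7) = 0
-83172 c = -49600
c = -49600/-83172 ≈ 0.5963 J/(g·K)

c ≈ 0.596 J/(g·K)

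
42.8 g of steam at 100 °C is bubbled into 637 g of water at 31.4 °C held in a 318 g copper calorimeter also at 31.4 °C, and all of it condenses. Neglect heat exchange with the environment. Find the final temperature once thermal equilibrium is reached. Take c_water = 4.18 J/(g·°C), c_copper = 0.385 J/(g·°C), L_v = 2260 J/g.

Taking heat into each body as positive, Σ m c ΔT = 0:
condense steam: −42.8×2260 = −96728; condensate cools 100→T: 42.8×4.18×(T − 100) = 178.9(T − 100); water warms: 637×4.18×(T − 31.4) = 2662.7(T − 31.4); copper cup: 318×0.385×(T − 31.4) = 122.43(T − 31.4)
2964 T = 96728 + 17890 + 87452 = 202070
T ≈ 68.17 °C — below 100 °C, confirming all the steam condensed.

T_f ≈ 68.2 °C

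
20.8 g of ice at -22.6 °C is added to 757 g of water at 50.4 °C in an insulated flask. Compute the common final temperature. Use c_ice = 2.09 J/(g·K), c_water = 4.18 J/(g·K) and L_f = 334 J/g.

T_f ≈ 46.6 °C

Setting the total heat transfer to zero:
warm ice to 0 °C: 20.8·2.09·(0 − (-22.6)) = 982.47
  latent heat to melt: 20.8·334 = 6947.2
  warm the meltwater: 86.94 T
  water: 3164.3(T − 50.4)
3251.2 T = 159479 − 7929.7 = 151549
T ≈ 46.61 °C (positive, so assuming full melt was valid).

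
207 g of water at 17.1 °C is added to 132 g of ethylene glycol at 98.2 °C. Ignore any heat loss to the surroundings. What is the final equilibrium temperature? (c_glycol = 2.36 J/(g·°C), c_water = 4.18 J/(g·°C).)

T_f ≈ 38.6 °C

T_f = Σ m_i c_i T_i / Σ m_i c_i:
T_f = (311.52×98.2 + 865.26×17.1) / (311.52 + 865.26)
    = 45387 / 1176.8 ≈ 38.57 °C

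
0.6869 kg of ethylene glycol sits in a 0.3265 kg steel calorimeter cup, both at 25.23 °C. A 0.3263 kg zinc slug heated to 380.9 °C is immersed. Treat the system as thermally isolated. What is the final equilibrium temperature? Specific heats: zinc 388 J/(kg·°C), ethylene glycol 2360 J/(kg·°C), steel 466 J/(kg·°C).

Conservation of energy gives ΣQ = 0:
0.3263·388·(T − 380.9) + 0.6869·2360·(T − 25.23) + 0.3265·466·(T − 25.23) = 0
126.6(T − 380.9) + 1621.1(T − 25.23) + 152.15(T − 25.23) = 0
(126.6 + 1621.1 + 152.15) T = 126.6·380.9 + 1621.1·25.23 + 152.15·25.23
T ≈ 48.93 °C

T_f ≈ 48.9 °C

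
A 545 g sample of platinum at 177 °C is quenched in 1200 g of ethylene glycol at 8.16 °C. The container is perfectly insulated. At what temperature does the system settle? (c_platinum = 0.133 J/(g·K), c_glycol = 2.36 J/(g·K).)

Heat gained plus heat lost sum to zero:
545*0.133*(T − 177) + 1200*2.36*(T − 8.16) = 0
72.48(T − 177) + 2832(T − 8.16) = 0
2904.5 T = 35939
T = 35939 / 2904.5 = 12.4 °C

T_f ≈ 12.4 °C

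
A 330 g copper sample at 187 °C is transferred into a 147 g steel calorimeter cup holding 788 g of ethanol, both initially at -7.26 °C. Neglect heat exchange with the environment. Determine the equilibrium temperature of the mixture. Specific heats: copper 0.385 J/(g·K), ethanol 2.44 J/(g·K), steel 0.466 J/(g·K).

T_f ≈ 4.4 °C

Setting the total heat transfer to zero:
330·0.385·(T − 187) + 788·2.44·(T − (-7.26)) + 147·0.466·(T − (-7.26)) = 0
127.05(T − 187) + 1922.7(T − (-7.26)) + 68.5(T − (-7.26)) = 0
2118.3 T = 9302.1
T = 9302.1/2118.3 ≈ 4.39 °C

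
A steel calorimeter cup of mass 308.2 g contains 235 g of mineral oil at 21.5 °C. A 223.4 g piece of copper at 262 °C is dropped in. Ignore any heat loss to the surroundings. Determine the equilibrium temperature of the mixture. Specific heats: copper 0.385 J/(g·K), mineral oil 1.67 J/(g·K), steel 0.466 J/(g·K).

T_f ≈ 54.8 °C

Setting the total heat transfer to zero:
223.4*0.385*(T − 262) + 235*1.67*(T − 21.5) + 308.2*0.466*(T − 21.5) = 0
622.08 T = 34060
T = 34060 / 622.08 = 54.8 °C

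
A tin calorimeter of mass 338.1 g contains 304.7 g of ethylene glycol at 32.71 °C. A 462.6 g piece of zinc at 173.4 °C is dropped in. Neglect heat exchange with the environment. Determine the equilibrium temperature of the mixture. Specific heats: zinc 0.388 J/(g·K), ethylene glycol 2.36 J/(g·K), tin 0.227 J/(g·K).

T_f ≈ 58.6 °C

Conservation of energy gives ΣQ = 0:
462.6×0.388×(T − 173.4) + 304.7×2.36×(T − 32.71) + 338.1×0.227×(T − 32.71) = 0
179.49(T − 173.4) + 719.09(T − 32.71) + 76.75(T − 32.71) = 0
975.33 T = 57155
T = 57155/975.33 ≈ 58.60 °C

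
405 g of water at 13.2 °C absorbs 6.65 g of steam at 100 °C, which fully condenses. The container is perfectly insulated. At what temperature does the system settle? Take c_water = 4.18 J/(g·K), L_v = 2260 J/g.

T_f ≈ 23.3 °C

Conservation of energy gives ΣQ = 0:
condense steam: −6.65·2260 = −15029
  condensate cools 100→T: 6.65·4.18·(T − 100) = 27.8(T − 100)
  water warms: 405·4.18·(T − 13.2) = 1692.9(T − 13.2)
1720.7 T = 15029 + 2779.7 + 22346 = 40155
T ≈ 23.34 °C — below 100 °C, confirming all the steam condensed.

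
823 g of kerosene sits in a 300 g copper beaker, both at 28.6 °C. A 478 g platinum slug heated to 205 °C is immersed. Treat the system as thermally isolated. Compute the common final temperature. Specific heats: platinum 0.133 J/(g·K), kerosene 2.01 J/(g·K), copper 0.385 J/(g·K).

T_f ≈ 34.7 °C

Heat gained plus heat lost sum to zero:
478·0.133·(T − 205) + 823·2.01·(T − 28.6) + 300·0.385·(T − 28.6) = 0
(63.57 + 1654.2 + 115.5) T = 63.57·205 + 1654.2·28.6 + 115.5·28.6
T ≈ 34.72 °C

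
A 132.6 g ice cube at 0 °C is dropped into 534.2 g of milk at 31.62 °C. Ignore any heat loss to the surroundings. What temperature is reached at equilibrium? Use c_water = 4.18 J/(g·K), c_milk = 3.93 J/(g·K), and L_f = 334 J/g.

T_f ≈ 8.3 °C

Heat gained plus heat lost sum to zero:
melt ice: 132.6·334 = 44288
  warm the meltwater: 554.27 T
  milk: 2099.4(T − 31.62)
2653.7 T = 66383 − 44288 = 22095
T ≈ 8.33 °C (positive, so assuming full melt was valid).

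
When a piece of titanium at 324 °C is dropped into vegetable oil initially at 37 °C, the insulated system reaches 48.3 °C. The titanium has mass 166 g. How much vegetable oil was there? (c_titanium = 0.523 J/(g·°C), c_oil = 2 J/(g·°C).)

Heat lost by the titanium = heat gained by the oil:
166·0.523·(324 − 48.3) = m·2·(48.3 − 37)
22.6 m = 23936  ⇒  m ≈ 1059 g

m ≈ 1060 g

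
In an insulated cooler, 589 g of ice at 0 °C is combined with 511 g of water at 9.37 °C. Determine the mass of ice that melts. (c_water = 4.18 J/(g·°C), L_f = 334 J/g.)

m_melted ≈ 59.9 g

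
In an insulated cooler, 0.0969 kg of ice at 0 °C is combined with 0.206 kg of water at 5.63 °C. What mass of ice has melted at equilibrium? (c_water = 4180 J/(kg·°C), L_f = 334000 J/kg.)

Heat available from the water dropping to 0 °C: 0.206·4180·5.63 = 4847.9 J.
Fully melting the ice requires m_ice L_f = 0.0969·334000 = 32365 J.
That's not enough to melt it all — equilibrium is at 0 °C with ice remaining.
Mass melted = 4847.9/334000 ≈ 0.01451 kg.

m_melted ≈ 0.0145 kg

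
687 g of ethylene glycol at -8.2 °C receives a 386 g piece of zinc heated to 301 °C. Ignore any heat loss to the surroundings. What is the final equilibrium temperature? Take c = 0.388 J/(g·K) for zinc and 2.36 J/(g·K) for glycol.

T_f ≈ 17.9 °C

T_f is the heat-capacity-weighted average of the initial temperatures:
T_f = (149.77×301 + 1621.3×(-8.2)) / (149.77 + 1621.3)
    = 31785 / 1771.1 ≈ 17.95 °C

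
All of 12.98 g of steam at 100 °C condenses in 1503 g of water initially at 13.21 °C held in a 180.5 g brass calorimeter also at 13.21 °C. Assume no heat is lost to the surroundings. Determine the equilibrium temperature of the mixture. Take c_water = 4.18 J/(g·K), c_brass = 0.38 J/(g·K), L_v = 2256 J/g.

Let T be the final temperature. ΣQ_i = 0:
latent heat released on condensation: 12.98·2256 = 29283
  condensate cools 100→T: 12.98·4.18·(T − 100) = 54.26(T − 100)
  original water: 6282.5(T − 13.21)
  brass cup: 180.5·0.38·(T − 13.21) = 68.59(T − 13.21)
6405.4 T = 29283 + 5425.6 + 83898 = 118607
T ≈ 18.52 °C, under the boiling point, so the assumption holds.

T_f ≈ 18.5 °C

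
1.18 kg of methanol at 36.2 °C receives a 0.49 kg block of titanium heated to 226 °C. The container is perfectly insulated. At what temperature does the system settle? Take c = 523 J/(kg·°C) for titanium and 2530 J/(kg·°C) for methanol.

T_f ≈ 51.2 °C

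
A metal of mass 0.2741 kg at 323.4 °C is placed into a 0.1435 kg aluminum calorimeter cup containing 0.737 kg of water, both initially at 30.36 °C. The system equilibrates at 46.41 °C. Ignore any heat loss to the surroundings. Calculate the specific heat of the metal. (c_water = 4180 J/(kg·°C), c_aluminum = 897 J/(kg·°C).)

c ≈ 678 J/(kg·°C)

Taking heat into each body as positive, Σ m c ΔT = 0:
0.2741·c·(46.41 − 323.4) + 0.737·4180·(46.41 − 30.36) + 0.1435·897·(46.41 − 30.36) = 0
-75.92 c = -51511
c = -51511/-75.92 ≈ 678.5 J/(kg·°C)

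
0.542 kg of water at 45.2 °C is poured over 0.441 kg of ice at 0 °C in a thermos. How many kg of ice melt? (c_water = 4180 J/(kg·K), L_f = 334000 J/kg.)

Cooling the water to 0 °C releases 0.542·4180·45.2 = 102403 J.
Melting all 0.441 kg of ice would need 0.441·334000 = 147294 J.
That's not enough to melt it all — equilibrium is at 0 °C with ice remaining.
m_melt = 102403 / L_f = 0.3066 kg.

m_melted ≈ 0.307 kg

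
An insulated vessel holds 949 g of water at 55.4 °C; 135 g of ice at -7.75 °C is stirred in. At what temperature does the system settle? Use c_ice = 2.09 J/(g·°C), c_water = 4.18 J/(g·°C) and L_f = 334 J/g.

Taking heat into each body as positive, Σ m c ΔT = 0:
ice -7.75→0 °C: 135×2.09×7.75 = 2186.7; latent heat to melt: 135×334 = 45090; meltwater 0→T: 135×4.18×T = 564.3 T; water: 3966.8(T − 55.4)
4531.1 T = 219762 − 47277 = 172485
T ≈ 38.07 °C — above 0 °C, consistent with complete melting.

T_f ≈ 38.1 °C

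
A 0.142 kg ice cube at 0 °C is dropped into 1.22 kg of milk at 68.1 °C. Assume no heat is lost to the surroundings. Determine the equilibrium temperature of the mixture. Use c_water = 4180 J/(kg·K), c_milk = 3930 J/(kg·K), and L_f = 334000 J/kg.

T_f ≈ 51.8 °C

Sum of m c ΔT and latent-heat terms is zero:
latent heat to melt: 0.142·334000 = 47428
  warm the meltwater: 593.56 T
  milk: 4794.6(T − 68.1)
5388.2 T = 326512 − 47428 = 279084
T ≈ 51.80 °C. Since T > 0 °C, the all-ice-melts assumption holds.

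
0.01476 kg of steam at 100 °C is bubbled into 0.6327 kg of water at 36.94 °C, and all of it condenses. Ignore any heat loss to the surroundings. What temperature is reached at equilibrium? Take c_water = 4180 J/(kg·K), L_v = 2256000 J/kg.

Sum of m c ΔT and latent-heat terms is zero:
steam→water at 100 °C releases m L_v = 0.01476·2256000 = 33299
  condensed water 100 °C→T: 61.7(T − 100)
  water warms: 0.6327·4180·(T − 36.94) = 2644.7(T − 36.94)
2706.4 T = 33299 + 6169.7 + 97695 = 137163
T ≈ 50.68 °C — below 100 °C, confirming all the steam condensed.

T_f ≈ 50.7 °C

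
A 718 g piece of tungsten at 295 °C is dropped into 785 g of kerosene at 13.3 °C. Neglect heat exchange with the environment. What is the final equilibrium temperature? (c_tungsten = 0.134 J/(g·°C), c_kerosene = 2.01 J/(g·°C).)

T_f ≈ 29.5 °C

Setting the total heat transfer to zero:
718·0.134·(T − 295) + 785·2.01·(T − 13.3) = 0
(96.21 + 1577.8) T = 96.21·295 + 1577.8·13.3
T ≈ 29.49 °C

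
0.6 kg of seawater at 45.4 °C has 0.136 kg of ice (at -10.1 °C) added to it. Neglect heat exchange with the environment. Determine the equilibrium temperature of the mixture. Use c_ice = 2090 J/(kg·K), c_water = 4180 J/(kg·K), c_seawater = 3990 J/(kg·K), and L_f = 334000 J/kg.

Taking heat into each body as positive, Σ m c ΔT = 0:
warm ice to 0 °C: 0.136·2090·(0 − (-10.1)) = 2870.8; fusion: m_ice L_f = 0.136·334000 = 45424; warm the meltwater: 568.48 T; seawater: 2394(T − 45.4)
2962.5 T = 108688 − 48295 = 60393
T ≈ 20.39 °C. Since T > 0 °C, the all-ice-melts assumption holds.

T_f ≈ 20.4 °C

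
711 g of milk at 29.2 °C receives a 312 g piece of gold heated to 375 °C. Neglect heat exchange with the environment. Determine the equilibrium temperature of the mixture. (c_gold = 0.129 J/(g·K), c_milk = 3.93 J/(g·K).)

T_f ≈ 34.1 °C

Net heat exchanged in the isolated system is zero:
312*0.129*(T − 375) + 711*3.93*(T − 29.2) = 0
40.25(T − 375) + 2794.2(T − 29.2) = 0
2834.5 T = 96685
T = 96685 / 2834.5 = 34.1 °C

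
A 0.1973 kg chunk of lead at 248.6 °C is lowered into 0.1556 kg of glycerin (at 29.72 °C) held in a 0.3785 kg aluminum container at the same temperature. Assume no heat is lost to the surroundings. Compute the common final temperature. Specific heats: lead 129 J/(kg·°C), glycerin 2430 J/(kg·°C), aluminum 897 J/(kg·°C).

T_f ≈ 37.2 °C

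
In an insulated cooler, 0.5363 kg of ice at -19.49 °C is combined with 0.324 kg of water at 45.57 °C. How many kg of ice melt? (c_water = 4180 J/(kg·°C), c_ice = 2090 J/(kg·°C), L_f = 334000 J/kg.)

m_melted ≈ 0.119 kg

Cooling the water to 0 °C releases 0.324·4180·45.57 = 61716 J.
Warming the ice to 0 °C takes 0.5363·2090·19.49 = 21846 J, leaving 39871 J for melting.
Fully melting the ice requires m_ice L_f = 0.5363·334000 = 179124 J.
Since 39871 < 179124 J, not all the ice melts; equilibrium is at 0 °C.
m_melt = 39871 / L_f = 0.1194 kg.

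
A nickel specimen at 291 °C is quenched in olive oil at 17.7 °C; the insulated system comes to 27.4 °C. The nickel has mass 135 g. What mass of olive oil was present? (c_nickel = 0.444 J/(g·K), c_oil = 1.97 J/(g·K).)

m ≈ 827 g

Net heat exchanged in the isolated system is zero:
135·0.444·(27.4 − 291) + m·1.97·(27.4 − 17.7) = 0
19.11 m = 15800
m = 15800/19.11 ≈ 826.8 g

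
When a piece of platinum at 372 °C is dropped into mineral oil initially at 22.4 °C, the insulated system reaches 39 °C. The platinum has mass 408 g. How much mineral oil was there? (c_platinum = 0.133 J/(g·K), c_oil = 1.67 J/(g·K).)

|Q_platinum| = |Q_oil|:
408·0.133·(372 − 39) = m·1.67·(39 − 22.4)
27.72 m = 18070  ⇒  m ≈ 651.8 g

m ≈ 652 g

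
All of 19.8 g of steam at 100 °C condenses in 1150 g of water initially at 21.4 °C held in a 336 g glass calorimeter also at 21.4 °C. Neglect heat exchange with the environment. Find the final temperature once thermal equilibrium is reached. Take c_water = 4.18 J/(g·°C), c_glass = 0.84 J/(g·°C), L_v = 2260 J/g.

Heat gained plus heat lost sum to zero:
condense steam: −19.8×2260 = −44748; condensate cools 100→T: 19.8×4.18×(T − 100) = 82.76(T − 100); water warms: 1150×4.18×(T − 21.4) = 4807(T − 21.4); cup: 282.24(T − 21.4)
5172 T = 44748 + 8276.4 + 108910 = 161934
T ≈ 31.31 °C, under the boiling point, so the assumption holds.

T_f ≈ 31.3 °C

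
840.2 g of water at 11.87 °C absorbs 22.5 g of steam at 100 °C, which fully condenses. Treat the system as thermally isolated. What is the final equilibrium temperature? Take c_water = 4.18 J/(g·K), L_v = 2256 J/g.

Net heat exchanged in the isolated system is zero:
latent heat released on condensation: 22.5·2256 = 50760
  condensed water 100 °C→T: 94.05(T − 100)
  water warms: 840.2·4.18·(T − 11.87) = 3512(T − 11.87)
3606.1 T = 50760 + 9405 + 41688 = 101853
T ≈ 28.24 °C, under the boiling point, so the assumption holds.

T_f ≈ 28.2 °C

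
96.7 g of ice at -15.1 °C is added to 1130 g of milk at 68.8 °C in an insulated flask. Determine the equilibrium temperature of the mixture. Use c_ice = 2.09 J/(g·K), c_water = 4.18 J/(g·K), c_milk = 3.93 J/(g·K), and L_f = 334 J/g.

T_f ≈ 55.8 °C

Sum of m c ΔT and latent-heat terms is zero:
ice -15.1→0 °C: 96.7·2.09·15.1 = 3051.8; latent heat to melt: 96.7·334 = 32298; warm the meltwater: 404.21 T; milk: 4440.9(T − 68.8)
4845.1 T = 305534 − 35350 = 270184
T ≈ 55.76 °C — above 0 °C, consistent with complete melting.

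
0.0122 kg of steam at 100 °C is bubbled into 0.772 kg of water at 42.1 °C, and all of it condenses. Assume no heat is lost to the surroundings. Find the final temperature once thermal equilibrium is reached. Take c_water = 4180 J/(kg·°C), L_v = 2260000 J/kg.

Let T be the final temperature. ΣQ_i = 0:
steam→water at 100 °C releases m L_v = 0.0122·2260000 = 27572; condensate cools 100→T: 0.0122·4180·(T − 100) = 51(T − 100); original water: 3227(T − 42.1)
3278 T = 27572 + 5099.6 + 135855 = 168527
T ≈ 51.41 °C, under the boiling point, so the assumption holds.

T_f ≈ 51.4 °C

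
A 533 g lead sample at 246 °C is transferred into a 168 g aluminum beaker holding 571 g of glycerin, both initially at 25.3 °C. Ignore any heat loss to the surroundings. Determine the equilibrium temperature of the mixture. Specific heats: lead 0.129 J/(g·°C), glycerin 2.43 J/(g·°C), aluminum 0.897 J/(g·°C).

Heat gained plus heat lost sum to zero:
533×0.129×(T − 246) + 571×2.43×(T − 25.3) + 168×0.897×(T − 25.3) = 0
1607 T = 55831
T = 55831 / 1607 = 34.7 °C

T_f ≈ 34.7 °C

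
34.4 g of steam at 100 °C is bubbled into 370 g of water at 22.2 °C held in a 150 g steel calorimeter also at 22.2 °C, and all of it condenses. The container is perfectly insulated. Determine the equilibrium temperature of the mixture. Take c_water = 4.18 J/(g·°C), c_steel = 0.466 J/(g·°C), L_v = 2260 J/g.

Setting the total heat transfer to zero:
condense steam: −34.4×2260 = −77744; condensed water 100 °C→T: 143.79(T − 100); water warms: 370×4.18×(T − 22.2) = 1546.6(T − 22.2); steel cup: 150×0.466×(T − 22.2) = 69.9(T − 22.2)
1760.3 T = 77744 + 14379 + 35886 = 128010
T ≈ 72.72 °C, under the boiling point, so the assumption holds.

T_f ≈ 72.7 °C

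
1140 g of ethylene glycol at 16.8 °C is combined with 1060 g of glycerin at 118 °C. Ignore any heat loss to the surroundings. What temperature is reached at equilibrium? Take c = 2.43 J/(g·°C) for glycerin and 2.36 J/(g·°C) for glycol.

T_f ≈ 66.3 °C

Taking heat into each body as positive, Σ m c ΔT = 0:
1060*2.43*(T − 118) + 1140*2.36*(T − 16.8) = 0
2575.8(T − 118) + 2690.4(T − 16.8) = 0
(2575.8 + 2690.4) T = 2575.8*118 + 2690.4*16.8
T ≈ 66.30 °C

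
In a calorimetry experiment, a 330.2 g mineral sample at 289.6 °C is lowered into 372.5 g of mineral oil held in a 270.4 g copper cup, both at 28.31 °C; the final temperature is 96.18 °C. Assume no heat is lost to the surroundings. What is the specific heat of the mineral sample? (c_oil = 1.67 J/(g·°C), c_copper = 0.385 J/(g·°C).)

Net heat exchanged in the isolated system is zero:
330.2×c×(96.18 − 289.6) + 372.5×1.67×(96.18 − 28.31) + 270.4×0.385×(96.18 − 28.31) = 0
-63867 c = -49286
c = -49286/-63867 ≈ 0.7717 J/(g·°C)

c ≈ 0.772 J/(g·°C)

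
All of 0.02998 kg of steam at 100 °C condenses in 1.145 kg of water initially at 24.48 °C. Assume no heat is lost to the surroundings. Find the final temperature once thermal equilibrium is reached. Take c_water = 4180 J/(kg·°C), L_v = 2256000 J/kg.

T_f ≈ 40.2 °C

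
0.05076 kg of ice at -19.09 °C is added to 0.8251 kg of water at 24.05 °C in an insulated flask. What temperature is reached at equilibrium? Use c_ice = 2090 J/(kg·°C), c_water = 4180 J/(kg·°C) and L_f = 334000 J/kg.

T_f ≈ 17.5 °C

Taking heat into each body as positive, Σ m c ΔT = 0:
ice -19.09→0 °C: 0.05076·2090·19.09 = 2025.2; fusion: m_ice L_f = 0.05076·334000 = 16954; warm the meltwater: 212.18 T; water: 3448.9(T − 24.05)
3661.1 T = 82946 − 18979 = 63967
T ≈ 17.47 °C. Since T > 0 °C, the all-ice-melts assumption holds.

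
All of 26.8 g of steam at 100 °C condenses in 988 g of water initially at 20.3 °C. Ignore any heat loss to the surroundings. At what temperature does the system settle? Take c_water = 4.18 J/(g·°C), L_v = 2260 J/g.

T_f ≈ 36.7 °C

Sum of m c ΔT and latent-heat terms is zero:
condense steam: −26.8×2260 = −60568; condensed water 100 °C→T: 112.02(T − 100); original water: 4129.8(T − 20.3)
4241.9 T = 60568 + 11202 + 83836 = 155606
T ≈ 36.68 °C — below 100 °C, confirming all the steam condensed.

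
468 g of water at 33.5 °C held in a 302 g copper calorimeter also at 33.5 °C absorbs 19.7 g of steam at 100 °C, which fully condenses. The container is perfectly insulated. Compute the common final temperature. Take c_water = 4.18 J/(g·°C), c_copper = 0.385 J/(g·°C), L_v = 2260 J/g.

T_f ≈ 56.7 °C

Energy balance with sensible and latent terms:
condense steam: −19.7×2260 = −44522
  condensed water 100 °C→T: 82.35(T − 100)
  original water: 1956.2(T − 33.5)
  copper cup: 302×0.385×(T − 33.5) = 116.27(T − 33.5)
2154.9 T = 44522 + 8234.6 + 69429 = 122186
T ≈ 56.70 °C — below 100 °C, confirming all the steam condensed.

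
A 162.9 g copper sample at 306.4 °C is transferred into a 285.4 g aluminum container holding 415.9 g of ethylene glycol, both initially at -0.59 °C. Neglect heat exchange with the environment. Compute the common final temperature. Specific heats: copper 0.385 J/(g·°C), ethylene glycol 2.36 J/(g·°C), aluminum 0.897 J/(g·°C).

T_f = Σ m_i c_i T_i / Σ m_i c_i:
T_f = (62.72×306.4 + 981.52×(-0.59) + 256×(-0.59)) / (62.72 + 981.52 + 256)
    = 18486 / 1300.2 ≈ 14.22 °C

T_f ≈ 14.2 °C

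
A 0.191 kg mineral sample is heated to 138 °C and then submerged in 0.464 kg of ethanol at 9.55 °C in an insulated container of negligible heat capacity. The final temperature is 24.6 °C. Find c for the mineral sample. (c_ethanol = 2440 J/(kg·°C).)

Taking heat into each body as positive, Σ m c ΔT = 0:
0.191·c·(24.6 − 138) + 0.464·2440·(24.6 − 9.55) = 0
-21.66 c = -17039
c = -17039/-21.66 ≈ 786.7 J/(kg·°C)

c ≈ 787 J/(kg·°C)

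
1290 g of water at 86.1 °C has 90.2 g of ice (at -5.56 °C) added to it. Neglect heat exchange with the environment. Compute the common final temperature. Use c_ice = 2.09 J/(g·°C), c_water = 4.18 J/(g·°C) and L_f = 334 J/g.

Energy balance with sensible and latent terms:
ice -5.56→0 °C: 90.2·2.09·5.56 = 1048.2; latent heat to melt: 90.2·334 = 30127; warm the meltwater: 377.04 T; water cools: 1290·4.18·(T − 86.1) = 5392.2(T − 86.1)
5769.2 T = 464268 − 31175 = 433093
T ≈ 75.07 °C. Since T > 0 °C, the all-ice-melts assumption holds.

T_f ≈ 75.1 °C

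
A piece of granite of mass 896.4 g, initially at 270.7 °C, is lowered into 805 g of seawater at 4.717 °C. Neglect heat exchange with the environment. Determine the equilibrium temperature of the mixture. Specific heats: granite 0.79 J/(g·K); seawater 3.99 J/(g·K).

T_f ≈ 52.8 °C

T_f = Σ m_i c_i T_i / Σ m_i c_i:
T_f = (708.16*270.7 + 3212*4.717) / (708.16 + 3212)
    = 206849 / 3920.1 ≈ 52.77 °C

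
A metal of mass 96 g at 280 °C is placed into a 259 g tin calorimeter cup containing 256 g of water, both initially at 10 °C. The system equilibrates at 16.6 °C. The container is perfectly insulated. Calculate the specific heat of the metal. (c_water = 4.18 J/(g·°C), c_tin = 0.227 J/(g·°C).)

c ≈ 0.295 J/(g·°C)

Net heat exchanged in the isolated system is zero:
96×c×(16.6 − 280) + 256×4.18×(16.6 − 10) + 259×0.227×(16.6 − 10) = 0
-25286 c = -7450.6
c = -7450.6/-25286 ≈ 0.2946 J/(g·°C)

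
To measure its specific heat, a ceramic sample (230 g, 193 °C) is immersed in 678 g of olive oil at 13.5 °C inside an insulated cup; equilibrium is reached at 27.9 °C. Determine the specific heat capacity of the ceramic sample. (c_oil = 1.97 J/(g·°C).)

c ≈ 0.507 J/(g·°C)

Heat gained plus heat lost sum to zero:
230×c×(27.9 − 193) + 678×1.97×(27.9 − 13.5) = 0
-37973 c = -19234
c = -19234/-37973 ≈ 0.5065 J/(g·°C)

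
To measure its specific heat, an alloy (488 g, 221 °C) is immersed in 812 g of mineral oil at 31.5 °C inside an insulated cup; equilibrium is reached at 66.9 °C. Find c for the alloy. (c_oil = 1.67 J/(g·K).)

c ≈ 0.638 J/(g·K)

Conservation of energy gives ΣQ = 0:
488·c·(66.9 − 221) + 812·1.67·(66.9 − 31.5) = 0
-75201 c = -48004
c = -48004/-75201 ≈ 0.6383 J/(g·K)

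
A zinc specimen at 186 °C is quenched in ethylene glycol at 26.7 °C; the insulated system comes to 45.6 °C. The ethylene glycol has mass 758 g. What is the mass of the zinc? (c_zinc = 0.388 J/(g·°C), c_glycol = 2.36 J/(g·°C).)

Heat lost by the zinc = heat gained by the glycol:
m×0.388×(186 − 45.6) = 758×2.36×(45.6 − 26.7)
54.48 m = 33810  ⇒  m ≈ 620.6 g

m ≈ 621 g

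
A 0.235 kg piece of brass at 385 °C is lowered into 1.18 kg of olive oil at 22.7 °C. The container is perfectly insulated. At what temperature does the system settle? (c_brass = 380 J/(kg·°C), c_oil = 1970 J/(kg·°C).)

T_f ≈ 36.1 °C

|Q_brass| = |Q_oil|:
0.235·380·(385 − T) = 1.18·1970·(T − 22.7)
89.3(385 − T) = 2324.6(T − 22.7)
2413.9 T = 87149  ⇒  T ≈ 36.10 °C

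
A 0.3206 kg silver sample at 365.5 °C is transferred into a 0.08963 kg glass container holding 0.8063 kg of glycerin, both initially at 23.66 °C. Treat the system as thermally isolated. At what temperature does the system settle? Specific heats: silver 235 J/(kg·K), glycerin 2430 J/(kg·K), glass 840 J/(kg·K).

Net heat exchanged in the isolated system is zero:
0.3206×235×(T − 365.5) + 0.8063×2430×(T − 23.66) + 0.08963×840×(T − 23.66) = 0
75.34(T − 365.5) + 1959.3(T − 23.66) + 75.29(T − 23.66) = 0
2109.9 T = 75676
T ≈ 35.87 °C

T_f ≈ 35.9 °C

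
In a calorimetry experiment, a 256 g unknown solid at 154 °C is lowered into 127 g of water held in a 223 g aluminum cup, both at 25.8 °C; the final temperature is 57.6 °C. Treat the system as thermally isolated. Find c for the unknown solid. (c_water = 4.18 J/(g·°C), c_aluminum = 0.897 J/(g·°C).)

c ≈ 0.942 J/(g·°C)

Taking heat into each body as positive, Σ m c ΔT = 0:
256×c×(57.6 − 154) + 127×4.18×(57.6 − 25.8) + 223×0.897×(57.6 − 25.8) = 0
-24678 c = -23242
c = -23242/-24678 ≈ 0.9418 J/(g·°C)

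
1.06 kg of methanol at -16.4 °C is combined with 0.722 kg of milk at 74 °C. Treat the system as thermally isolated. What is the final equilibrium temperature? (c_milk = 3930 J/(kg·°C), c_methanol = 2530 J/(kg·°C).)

T_f ≈ 30.1 °C

Taking heat into each body as positive, Σ m c ΔT = 0:
0.722·3930·(T − 74) + 1.06·2530·(T − (-16.4)) = 0
5519.3 T = 165991
T = 165991 / 5519.3 = 30.1 °C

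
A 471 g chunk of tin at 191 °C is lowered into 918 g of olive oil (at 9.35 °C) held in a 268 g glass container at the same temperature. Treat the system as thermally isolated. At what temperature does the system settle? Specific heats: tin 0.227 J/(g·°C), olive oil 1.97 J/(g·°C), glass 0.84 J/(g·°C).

T_f ≈ 18.4 °C

Net heat exchanged in the isolated system is zero:
471·0.227·(T − 191) + 918·1.97·(T − 9.35) + 268·0.84·(T − 9.35) = 0
2140.5 T = 39435
T = 39435/2140.5 ≈ 18.42 °C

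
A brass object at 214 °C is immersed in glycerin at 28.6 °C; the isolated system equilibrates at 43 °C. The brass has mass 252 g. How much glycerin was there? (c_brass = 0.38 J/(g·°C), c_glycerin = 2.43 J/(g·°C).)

m ≈ 468 g

|Q_brass| = |Q_glycerin|:
252·0.38·(214 − 43) = m·2.43·(43 − 28.6)
34.99 m = 16375  ⇒  m ≈ 468 g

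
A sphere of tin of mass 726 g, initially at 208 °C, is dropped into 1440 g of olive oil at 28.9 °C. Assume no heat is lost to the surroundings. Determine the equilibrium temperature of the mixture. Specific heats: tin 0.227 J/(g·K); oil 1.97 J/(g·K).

T_f ≈ 38.7 °C

Conservation of energy gives ΣQ = 0:
726*0.227*(T − 208) + 1440*1.97*(T − 28.9) = 0
164.8(T − 208) + 2836.8(T − 28.9) = 0
(164.8 + 2836.8) T = 164.8*208 + 2836.8*28.9
T = 116262 / 3001.6 = 38.7 °C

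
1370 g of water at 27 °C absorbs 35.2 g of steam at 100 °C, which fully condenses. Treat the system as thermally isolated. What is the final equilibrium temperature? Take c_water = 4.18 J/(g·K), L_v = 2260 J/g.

Setting the total heat transfer to zero:
latent heat released on condensation: 35.2×2260 = 79552; condensed water 100 °C→T: 147.14(T − 100); water warms: 1370×4.18×(T − 27) = 5726.6(T − 27)
5873.7 T = 79552 + 14714 + 154618 = 248884
T ≈ 42.37 °C (< 100 °C, so full condensation is consistent).

T_f ≈ 42.4 °C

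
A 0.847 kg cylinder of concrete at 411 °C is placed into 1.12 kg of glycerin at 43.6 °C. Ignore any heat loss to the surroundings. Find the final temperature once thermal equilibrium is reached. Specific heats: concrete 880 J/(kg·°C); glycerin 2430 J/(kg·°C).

T_f = Σ m_i c_i T_i / Σ m_i c_i:
T_f = (745.36*411 + 2721.6*43.6) / (745.36 + 2721.6)
    = 425005 / 3467 ≈ 122.59 °C

T_f ≈ 122.6 °C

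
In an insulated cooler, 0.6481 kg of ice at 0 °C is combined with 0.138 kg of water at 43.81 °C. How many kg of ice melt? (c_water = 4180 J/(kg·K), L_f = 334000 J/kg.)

m_melted ≈ 0.0757 kg

Water can give up m c ΔT = 0.138×4180×43.81 = 25271 J before reaching 0 °C.
Fully melting the ice requires m_ice L_f = 0.6481×334000 = 216465 J.
25271 J < 216465 J, so only part of the ice melts and the system sits at 0 °C.
Mass melted = 25271/334000 ≈ 0.07566 kg.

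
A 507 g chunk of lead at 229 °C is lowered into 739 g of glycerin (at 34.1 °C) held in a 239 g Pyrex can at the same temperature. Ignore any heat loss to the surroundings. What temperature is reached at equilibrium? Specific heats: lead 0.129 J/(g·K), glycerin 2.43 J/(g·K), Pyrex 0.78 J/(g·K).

T_f ≈ 40.3 °C

Energy conservation, ΣQ = 0:
507*0.129*(T − 229) + 739*2.43*(T − 34.1) + 239*0.78*(T − 34.1) = 0
2047.6 T = 82570
T = 82570/2047.6 ≈ 40.33 °C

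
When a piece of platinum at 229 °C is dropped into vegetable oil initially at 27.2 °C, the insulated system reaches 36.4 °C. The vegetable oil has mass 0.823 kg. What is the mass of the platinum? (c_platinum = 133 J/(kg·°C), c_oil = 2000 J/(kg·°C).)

m ≈ 0.591 kg

Heat lost by the platinum = heat gained by the oil:
m·133·(229 − 36.4) = 0.823·2000·(36.4 − 27.2)
25616 m = 15143  ⇒  m ≈ 0.5912 kg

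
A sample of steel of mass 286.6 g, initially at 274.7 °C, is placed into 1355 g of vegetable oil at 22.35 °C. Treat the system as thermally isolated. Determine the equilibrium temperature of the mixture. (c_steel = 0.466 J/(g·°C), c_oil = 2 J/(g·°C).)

T_f ≈ 34.2 °C

T_f = Σ m_i c_i T_i / Σ m_i c_i:
T_f = (133.56*274.7 + 2710*22.35) / (133.56 + 2710)
    = 97256 / 2843.6 ≈ 34.20 °C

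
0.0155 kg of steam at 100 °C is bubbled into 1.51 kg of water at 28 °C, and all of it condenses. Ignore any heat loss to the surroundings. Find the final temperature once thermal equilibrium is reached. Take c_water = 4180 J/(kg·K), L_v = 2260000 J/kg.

Taking heat into each body as positive, Σ m c ΔT = 0:
steam→water at 100 °C releases m L_v = 0.0155·2260000 = 35030
  condensed water 100 °C→T: 64.79(T − 100)
  original water: 6311.8(T − 28)
6376.6 T = 35030 + 6479 + 176730 = 218239
T ≈ 34.23 °C (< 100 °C, so full condensation is consistent).

T_f ≈ 34.2 °C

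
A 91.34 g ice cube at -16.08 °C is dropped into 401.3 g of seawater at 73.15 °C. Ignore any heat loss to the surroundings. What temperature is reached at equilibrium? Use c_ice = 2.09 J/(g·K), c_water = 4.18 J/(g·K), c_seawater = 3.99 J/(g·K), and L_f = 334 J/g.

Heat gained plus heat lost sum to zero:
warm ice to 0 °C: 91.34·2.09·(0 − (-16.08)) = 3069.7; latent heat to melt: 91.34·334 = 30508; warm the meltwater: 381.8 T; seawater: 1601.2(T − 73.15)
1983 T = 117127 − 33577 = 83550
T ≈ 42.13 °C. Since T > 0 °C, the all-ice-melts assumption holds.

T_f ≈ 42.1 °C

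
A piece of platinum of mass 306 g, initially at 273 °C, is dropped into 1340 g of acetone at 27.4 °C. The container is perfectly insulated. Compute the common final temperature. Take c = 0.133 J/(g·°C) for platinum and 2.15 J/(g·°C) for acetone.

|Q_platinum| = |Q_acetone|:
306·0.133·(273 − T) = 1340·2.15·(T − 27.4)
40.7(273 − T) = 2881(T − 27.4)
2921.7 T = 90050  ⇒  T ≈ 30.82 °C

T_f ≈ 30.8 °C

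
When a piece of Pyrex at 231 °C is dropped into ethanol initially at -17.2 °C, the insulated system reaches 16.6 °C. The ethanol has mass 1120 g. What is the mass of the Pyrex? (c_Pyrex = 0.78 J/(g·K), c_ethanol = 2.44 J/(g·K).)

m ≈ 552 g

Heat lost by the Pyrex = heat gained by the ethanol:
m×0.78×(231 − 16.6) = 1120×2.44×(16.6 − (-17.2))
167.23 m = 92369  ⇒  m ≈ 552.3 g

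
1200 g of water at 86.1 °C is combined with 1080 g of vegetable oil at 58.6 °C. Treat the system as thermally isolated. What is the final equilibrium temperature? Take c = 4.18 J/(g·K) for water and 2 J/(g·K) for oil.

Let T be the final temperature. ΣQ_i = 0:
1200·4.18·(T − 86.1) + 1080·2·(T − 58.6) = 0
5016(T − 86.1) + 2160(T − 58.6) = 0
7176 T = 558454
T ≈ 77.82 °C

T_f ≈ 77.8 °C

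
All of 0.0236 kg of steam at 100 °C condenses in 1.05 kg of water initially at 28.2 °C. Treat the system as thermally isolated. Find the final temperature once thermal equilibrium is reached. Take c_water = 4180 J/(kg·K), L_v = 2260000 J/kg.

Energy balance with sensible and latent terms:
condense steam: −0.0236·2260000 = −53336
  condensate cools 100→T: 0.0236·4180·(T − 100) = 98.65(T − 100)
  original water: 4389(T − 28.2)
4487.6 T = 53336 + 9864.8 + 123770 = 186971
T ≈ 41.66 °C — below 100 °C, confirming all the steam condensed.

T_f ≈ 41.7 °C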